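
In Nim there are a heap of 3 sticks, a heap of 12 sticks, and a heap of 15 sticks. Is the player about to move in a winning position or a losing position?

Losing position

In binary:
  0011  (3)
  1100  (12)
  1111  (15)
  ----
  0000  (0)
The nim-sum is 0, so this is a P-position: the player to move is in a losing position under optimal play.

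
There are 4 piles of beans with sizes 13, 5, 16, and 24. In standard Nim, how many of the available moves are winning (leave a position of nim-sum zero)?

0

Nim-sum: 13 XOR 5 XOR 16 XOR 24 = 0.
The nim-sum is already 0, so every move leaves a nonzero nim-sum — there are no winning moves.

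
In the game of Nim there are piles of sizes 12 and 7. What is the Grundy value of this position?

11

Write each in binary and XOR column by column:
  1100  (12)
  0111  (7)
  ----
  1011  (11)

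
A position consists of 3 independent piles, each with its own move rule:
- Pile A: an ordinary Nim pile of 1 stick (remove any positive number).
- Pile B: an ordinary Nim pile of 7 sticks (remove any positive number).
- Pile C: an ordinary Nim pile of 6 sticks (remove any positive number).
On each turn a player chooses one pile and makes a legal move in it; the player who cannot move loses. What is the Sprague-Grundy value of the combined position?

Pile A is a plain Nim pile of size 1, so its Grundy value is 1.
Pile B is a plain Nim pile of size 7, so its Grundy value is 7.
Pile C is a plain Nim pile of size 6, so its Grundy value is 6.
By the Sprague-Grundy theorem, the Grundy value of a sum of independent games is the XOR of the component values.
Combined value = 1 ⊕ 7 ⊕ 6 = 0.

0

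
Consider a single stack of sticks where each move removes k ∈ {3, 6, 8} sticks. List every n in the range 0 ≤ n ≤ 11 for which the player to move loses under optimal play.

0, 1, 2, 11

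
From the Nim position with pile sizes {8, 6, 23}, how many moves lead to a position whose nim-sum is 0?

1

Nim-sum: 8 ⊕ 6 ⊕ 23 = 25.
The overall nim-sum is X = 25. A pile of size p has a winning move iff p XOR X < p (reduce it to p XOR X).
  8: 8 XOR 25 = 17 ≥ 8 — no move.
  6: 6 XOR 25 = 31 ≥ 6 — no move.
  23: 23 XOR 25 = 14 < 23 — winning move (to 14).
That gives 1 winning move.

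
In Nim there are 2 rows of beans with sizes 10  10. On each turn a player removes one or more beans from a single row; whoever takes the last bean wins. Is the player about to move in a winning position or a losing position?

Losing position

Nim-sum: 10 ⊕ 10 = 0.
The nim-sum is 0, so this is a P-position: the player to move is in a losing position under optimal play.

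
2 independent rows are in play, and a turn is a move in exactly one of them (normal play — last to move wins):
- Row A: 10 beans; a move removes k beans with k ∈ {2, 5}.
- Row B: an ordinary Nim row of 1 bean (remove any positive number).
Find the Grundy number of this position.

For row A, compute g(0), g(1), … with moves {2, 5}:
g(0) = mex{} = 0
g(1) = mex{} = 0
g(2) = mex{0} = 1
g(3) = mex{0} = 1
g(4) = mex{1} = 0
g(5) = mex{0,1} = 2
g(6) = mex{0} = 1
g(7) = mex{1,2} = 0
g(8) = mex{1} = 0
g(9) = mex{0} = 1
g(10) = mex{0,2} = 1
So g(10) = 1.
Row B is a plain Nim row of size 1, so its Grundy value is 1.
The value of a disjunctive sum is the nim-sum of the parts.
Combined value = 1 ⊕ 1 = 0.

0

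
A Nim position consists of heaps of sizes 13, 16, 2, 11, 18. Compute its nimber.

Compute the nim-sum pairwise:
13 ^ 16 = 29
29 ^ 2 = 31
31 ^ 11 = 20
20 ^ 18 = 6

6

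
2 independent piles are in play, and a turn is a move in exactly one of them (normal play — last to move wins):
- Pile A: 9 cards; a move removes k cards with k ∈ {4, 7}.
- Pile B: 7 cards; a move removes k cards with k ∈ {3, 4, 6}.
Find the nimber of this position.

0

For pile A, compute g(0), g(1), … with moves {4, 7}:
k:     0  1  2  3  4  5  6  7  8  9
g(k):  0  0  0  0  1  1  1  1  2  2
So g(9) = 2.
Build the Grundy sequence for pile B with g(k) = mex{g(k−s) : s ∈ {3, 4, 6}, s ≤ k}:
g(0) = mex{} = 0
g(1) = mex{} = 0
g(2) = mex{} = 0
g(3) = mex{0} = 1
g(4) = mex{0} = 1
g(5) = mex{0} = 1
g(6) = mex{0,1} = 2
g(7) = mex{0,1} = 2
So g(7) = 2.
By the Sprague-Grundy theorem, the Grundy value of a sum of independent games is the XOR of the component values.
Combined value = 2 ⊕ 2 = 0.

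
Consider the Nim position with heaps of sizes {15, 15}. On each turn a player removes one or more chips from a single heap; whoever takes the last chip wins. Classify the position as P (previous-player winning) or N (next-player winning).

P-position

Nim-sum: 15 XOR 15 = 0.
The nim-sum is 0, so this is a P-position: the player to move is in a losing position under optimal play.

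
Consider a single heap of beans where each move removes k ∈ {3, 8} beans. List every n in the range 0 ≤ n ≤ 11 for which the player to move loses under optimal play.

Compute g(0), g(1), … for moves {3, 8}:
g(0) = mex{} = 0
g(1) = mex{} = 0
g(2) = mex{} = 0
g(3) = mex{0} = 1
g(4) = mex{0} = 1
g(5) = mex{0} = 1
g(6) = mex{1} = 0
g(7) = mex{1} = 0
g(8) = mex{0,1} = 2
g(9) = mex{0} = 1
g(10) = mex{0} = 1
g(11) = mex{1,2} = 0
The P-positions (g = 0) in 0..11 are 0, 1, 2, 6, 7, 11.

0, 1, 2, 6, 7, 11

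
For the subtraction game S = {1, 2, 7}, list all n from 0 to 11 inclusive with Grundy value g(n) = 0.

Build the Grundy sequence with g(k) = mex{g(k−s) : s ∈ {1, 2, 7}, s ≤ k}:
k:     0  1  2  3  4  5  6  7  8  9 10 11
g(k):  0  1  2  0  1  2  0  1  2  0  1  2
The P-positions (g = 0) in 0..11 are 0, 3, 6, 9.

0, 3, 6, 9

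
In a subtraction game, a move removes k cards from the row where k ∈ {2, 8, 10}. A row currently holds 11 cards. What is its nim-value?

Compute g(0), g(1), … for moves {2, 8, 10}:
g(0) = mex{} = 0
g(1) = mex{} = 0
g(2) = mex{0} = 1
g(3) = mex{0} = 1
g(4) = mex{1} = 0
g(5) = mex{1} = 0
g(6) = mex{0} = 1
g(7) = mex{0} = 1
g(8) = mex{0,1} = 2
g(9) = mex{0,1} = 2
g(10) = mex{0,1,2} = 3
g(11) = mex{0,1,2} = 3
So g(11) = 3.

3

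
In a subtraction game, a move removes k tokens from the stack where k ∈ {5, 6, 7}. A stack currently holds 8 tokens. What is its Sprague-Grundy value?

Compute g(0), g(1), … for moves {5, 6, 7}:
g(0) = mex{} = 0
g(1) = mex{} = 0
g(2) = mex{} = 0
g(3) = mex{} = 0
g(4) = mex{} = 0
g(5) = mex{0} = 1
g(6) = mex{0} = 1
g(7) = mex{0} = 1
g(8) = mex{0} = 1
So g(8) = 1.

1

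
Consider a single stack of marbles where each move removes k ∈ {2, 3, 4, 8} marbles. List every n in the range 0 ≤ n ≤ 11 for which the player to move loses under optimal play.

0, 1, 6, 7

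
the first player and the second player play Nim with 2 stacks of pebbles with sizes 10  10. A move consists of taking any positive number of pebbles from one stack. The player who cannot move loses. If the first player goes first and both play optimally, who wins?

the second player wins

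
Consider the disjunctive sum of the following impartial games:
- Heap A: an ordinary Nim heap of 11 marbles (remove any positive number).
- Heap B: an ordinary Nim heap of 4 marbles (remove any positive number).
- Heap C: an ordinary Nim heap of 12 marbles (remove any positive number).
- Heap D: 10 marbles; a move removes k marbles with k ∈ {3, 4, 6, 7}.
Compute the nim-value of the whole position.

Heap A is a plain Nim heap of size 11, so its Grundy value is 11.
Heap B is a plain Nim heap of size 4, so its Grundy value is 4.
Heap C is a plain Nim heap of size 12, so its Grundy value is 12.
Grundy values for heap D (subtraction set {3, 4, 6, 7}):
k:     0  1  2  3  4  5  6  7  8  9 10
g(k):  0  0  0  1  1  1  2  2  2  3  0
So g(10) = 0.
The value of a disjunctive sum is the nim-sum of the parts.
Combined value = 11 ⊕ 4 ⊕ 12 ⊕ 0 = 3.

3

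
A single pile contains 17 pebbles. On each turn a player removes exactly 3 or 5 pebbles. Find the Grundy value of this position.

0

Compute g(0), g(1), … for moves {3, 5}:
k:     0  1  2  3  4  5  6  7  8  9 10 11 12 13 14 15 16 17
g(k):  0  0  0  1  1  1  2  2  0  0  0  1  1  1  2  2  0  0
So g(17) = 0.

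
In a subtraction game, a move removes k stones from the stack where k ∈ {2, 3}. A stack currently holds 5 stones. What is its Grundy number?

0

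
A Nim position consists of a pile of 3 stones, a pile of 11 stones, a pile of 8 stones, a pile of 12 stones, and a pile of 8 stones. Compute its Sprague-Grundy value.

Compute the nim-sum pairwise:
3 ^ 11 = 8
8 ^ 8 = 0
0 ^ 12 = 12
12 ^ 8 = 4

4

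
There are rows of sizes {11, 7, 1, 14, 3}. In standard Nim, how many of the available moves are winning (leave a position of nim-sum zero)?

Nim-sum: 11 ⊕ 7 ⊕ 1 ⊕ 14 ⊕ 3 = 0.
The nim-sum is already 0, so every move leaves a nonzero nim-sum — there are no winning moves.

0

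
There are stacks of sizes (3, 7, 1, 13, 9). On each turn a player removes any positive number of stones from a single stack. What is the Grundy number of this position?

1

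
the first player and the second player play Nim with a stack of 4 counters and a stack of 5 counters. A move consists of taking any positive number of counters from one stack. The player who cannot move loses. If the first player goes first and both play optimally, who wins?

the first player wins

Nim-sum: 4 XOR 5 = 1.
The nim-sum is 1 ≠ 0, so this is an N-position: the player to move can win; the first player has a winning move.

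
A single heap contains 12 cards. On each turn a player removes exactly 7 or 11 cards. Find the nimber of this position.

1

Compute g(0), g(1), … for moves {7, 11}:
g(0) = mex{} = 0
g(1) = mex{} = 0
g(2) = mex{} = 0
g(3) = mex{} = 0
g(4) = mex{} = 0
g(5) = mex{} = 0
g(6) = mex{} = 0
g(7) = mex{0} = 1
g(8) = mex{0} = 1
g(9) = mex{0} = 1
g(10) = mex{0} = 1
g(11) = mex{0} = 1
g(12) = mex{0} = 1
So g(12) = 1.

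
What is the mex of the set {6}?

0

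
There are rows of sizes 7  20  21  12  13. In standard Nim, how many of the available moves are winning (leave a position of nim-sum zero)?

In binary:
  00111  (7)
  10100  (20)
  10101  (21)
  01100  (12)
  01101  (13)
  -----
  00111  (7)
The overall nim-sum is X = 7. A row of size p has a winning move iff p XOR X < p (reduce it to p XOR X).
  7: 7 XOR 7 = 0 < 7 — winning move (to 0).
  20: 20 XOR 7 = 19 < 20 — winning move (to 19).
  21: 21 XOR 7 = 18 < 21 — winning move (to 18).
  12: 12 XOR 7 = 11 < 12 — winning move (to 11).
  13: 13 XOR 7 = 10 < 13 — winning move (to 10).
That gives 5 winning moves.

5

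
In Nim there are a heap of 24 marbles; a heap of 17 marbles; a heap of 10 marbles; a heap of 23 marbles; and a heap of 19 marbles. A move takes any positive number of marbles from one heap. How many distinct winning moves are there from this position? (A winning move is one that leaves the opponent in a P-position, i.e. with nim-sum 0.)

1

Nim-sum: 24 XOR 17 XOR 10 XOR 23 XOR 19 = 7.
The overall nim-sum is X = 7. A heap of size p has a winning move iff p XOR X < p (reduce it to p XOR X).
  24: 24 XOR 7 = 31 ≥ 24 — no move.
  17: 17 XOR 7 = 22 ≥ 17 — no move.
  10: 10 XOR 7 = 13 ≥ 10 — no move.
  23: 23 XOR 7 = 16 < 23 — winning move (to 16).
  19: 19 XOR 7 = 20 ≥ 19 — no move.
That gives 1 winning move.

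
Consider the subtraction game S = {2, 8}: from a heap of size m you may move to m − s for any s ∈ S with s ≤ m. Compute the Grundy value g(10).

0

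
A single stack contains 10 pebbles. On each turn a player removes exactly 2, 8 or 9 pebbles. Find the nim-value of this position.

Build the Grundy sequence with g(k) = mex{g(k−s) : s ∈ {2, 8, 9}, s ≤ k}:
g(0) = mex{} = 0
g(1) = mex{} = 0
g(2) = mex{0} = 1
g(3) = mex{0} = 1
g(4) = mex{1} = 0
g(5) = mex{1} = 0
g(6) = mex{0} = 1
g(7) = mex{0} = 1
g(8) = mex{0,1} = 2
g(9) = mex{0,1} = 2
g(10) = mex{0,1,2} = 3
So g(10) = 3.

3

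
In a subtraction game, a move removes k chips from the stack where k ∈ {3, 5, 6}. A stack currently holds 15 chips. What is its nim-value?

2

Build the Grundy sequence with g(k) = mex{g(k−s) : s ∈ {3, 5, 6}, s ≤ k}:
k:     0  1  2  3  4  5  6  7  8  9 10 11 12 13 14 15
g(k):  0  0  0  1  1  1  2  2  2  0  0  0  1  1  1  2
So g(15) = 2.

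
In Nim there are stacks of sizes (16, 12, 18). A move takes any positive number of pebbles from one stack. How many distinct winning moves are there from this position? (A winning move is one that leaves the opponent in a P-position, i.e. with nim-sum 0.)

1

Bitwise XOR of the heap sizes:
  10000  (16)
  01100  (12)
  10010  (18)
  -----
  01110  (14)
The overall nim-sum is X = 14. A stack of size p has a winning move iff p XOR X < p (reduce it to p XOR X).
  16: 16 XOR 14 = 30 ≥ 16 — no move.
  12: 12 XOR 14 = 2 < 12 — winning move (to 2).
  18: 18 XOR 14 = 28 ≥ 18 — no move.
That gives 1 winning move.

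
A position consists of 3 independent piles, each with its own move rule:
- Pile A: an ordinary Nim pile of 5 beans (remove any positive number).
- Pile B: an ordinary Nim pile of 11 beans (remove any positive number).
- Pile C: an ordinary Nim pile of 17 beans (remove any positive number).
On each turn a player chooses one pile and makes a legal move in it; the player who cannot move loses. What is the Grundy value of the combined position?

31

Pile A is a plain Nim pile of size 5, so its Grundy value is 5.
Pile B is a plain Nim pile of size 11, so its Grundy value is 11.
Pile C is a plain Nim pile of size 17, so its Grundy value is 17.
By the Sprague-Grundy theorem, the Grundy value of a sum of independent games is the XOR of the component values.
Combined value = 5 XOR 11 XOR 17 = 31.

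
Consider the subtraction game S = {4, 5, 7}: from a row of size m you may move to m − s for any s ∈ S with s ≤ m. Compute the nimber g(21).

2

Grundy values for subtraction set {4, 5, 7}:
k:     0  1  2  3  4  5  6  7  8  9 10 11 12 13 14 15 16 17 18 19 20 21
g(k):  0  0  0  0  1  1  1  1  2  2  2  0  0  0  0  1  1  1  1  2  2  2
So g(21) = 2.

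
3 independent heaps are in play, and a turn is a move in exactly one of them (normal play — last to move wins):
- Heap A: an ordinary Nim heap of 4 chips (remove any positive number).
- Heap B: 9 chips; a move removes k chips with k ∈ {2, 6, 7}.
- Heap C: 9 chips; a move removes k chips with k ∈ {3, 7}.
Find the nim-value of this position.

Heap A is a plain Nim heap of size 4, so its Grundy value is 4.
Build the Grundy sequence for heap B with g(k) = mex{g(k−s) : s ∈ {2, 6, 7}, s ≤ k}:
k:     0  1  2  3  4  5  6  7  8  9
g(k):  0  0  1  1  0  0  1  1  2  0
So g(9) = 0.
Build the Grundy sequence for heap C with g(k) = mex{g(k−s) : s ∈ {3, 7}, s ≤ k}:
k:     0  1  2  3  4  5  6  7  8  9
g(k):  0  0  0  1  1  1  0  2  2  1
So g(9) = 1.
The value of a disjunctive sum is the nim-sum of the parts.
Combined value = 4 XOR 0 XOR 1 = 5.

5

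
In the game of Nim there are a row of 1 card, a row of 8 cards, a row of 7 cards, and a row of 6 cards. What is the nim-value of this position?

8

Nim-sum: 1 XOR 8 XOR 7 XOR 6 = 8.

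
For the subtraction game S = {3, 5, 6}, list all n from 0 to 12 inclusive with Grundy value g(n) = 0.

Compute g(0), g(1), … for moves {3, 5, 6}:
k:     0  1  2  3  4  5  6  7  8  9 10 11 12
g(k):  0  0  0  1  1  1  2  2  2  0  0  0  1
The P-positions (g = 0) in 0..12 are 0, 1, 2, 9, 10, 11.

0, 1, 2, 9, 10, 11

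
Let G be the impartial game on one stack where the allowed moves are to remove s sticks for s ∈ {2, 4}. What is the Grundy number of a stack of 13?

0

Build the Grundy sequence with g(k) = mex{g(k−s) : s ∈ {2, 4}, s ≤ k}:
g(0) = mex{} = 0
g(1) = mex{} = 0
g(2) = mex{0} = 1
g(3) = mex{0} = 1
g(4) = mex{0,1} = 2
g(5) = mex{0,1} = 2
g(6) = mex{1,2} = 0
g(7) = mex{1,2} = 0
g(8) = mex{0,2} = 1
g(9) = mex{0,2} = 1
g(10) = mex{0,1} = 2
g(11) = mex{0,1} = 2
g(12) = mex{1,2} = 0
g(13) = mex{1,2} = 0
So g(13) = 0.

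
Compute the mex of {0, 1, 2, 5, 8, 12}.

3

The values 0, 1, 2 are all present; 3 is the first non-negative integer missing from the set.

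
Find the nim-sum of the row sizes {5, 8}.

Compute the nim-sum pairwise:
5 ^ 8 = 13

13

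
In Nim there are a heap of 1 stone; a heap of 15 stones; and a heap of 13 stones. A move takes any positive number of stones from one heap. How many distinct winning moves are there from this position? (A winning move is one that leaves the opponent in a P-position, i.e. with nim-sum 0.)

Write each in binary and XOR column by column:
  0001  (1)
  1111  (15)
  1101  (13)
  ----
  0011  (3)
The overall nim-sum is X = 3. A heap of size p has a winning move iff p XOR X < p (reduce it to p XOR X).
  1: 1 XOR 3 = 2 ≥ 1 — no move.
  15: 15 XOR 3 = 12 < 15 — winning move (to 12).
  13: 13 XOR 3 = 14 ≥ 13 — no move.
That gives 1 winning move.

1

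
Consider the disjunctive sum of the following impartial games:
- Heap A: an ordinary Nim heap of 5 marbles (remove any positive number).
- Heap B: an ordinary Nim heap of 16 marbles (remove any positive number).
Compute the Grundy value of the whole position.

21

Heap A is a plain Nim heap of size 5, so its Grundy value is 5.
Heap B is a plain Nim heap of size 16, so its Grundy value is 16.
The value of a disjunctive sum is the nim-sum of the parts.
Combined value = 5 XOR 16 = 21.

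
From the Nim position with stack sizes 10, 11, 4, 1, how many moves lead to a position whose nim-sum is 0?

1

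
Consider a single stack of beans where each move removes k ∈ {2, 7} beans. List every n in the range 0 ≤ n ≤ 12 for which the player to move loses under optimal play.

0, 1, 4, 5, 9, 10

Grundy values for subtraction set {2, 7}:
g(0) = mex{} = 0
g(1) = mex{} = 0
g(2) = mex{0} = 1
g(3) = mex{0} = 1
g(4) = mex{1} = 0
g(5) = mex{1} = 0
g(6) = mex{0} = 1
g(7) = mex{0} = 1
g(8) = mex{0,1} = 2
g(9) = mex{1} = 0
g(10) = mex{1,2} = 0
g(11) = mex{0} = 1
g(12) = mex{0} = 1
The P-positions (g = 0) in 0..12 are 0, 1, 4, 5, 9, 10.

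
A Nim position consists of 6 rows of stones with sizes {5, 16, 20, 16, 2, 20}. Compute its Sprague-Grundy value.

In binary:
  00101  (5)
  10000  (16)
  10100  (20)
  10000  (16)
  00010  (2)
  10100  (20)
  -----
  00111  (7)

7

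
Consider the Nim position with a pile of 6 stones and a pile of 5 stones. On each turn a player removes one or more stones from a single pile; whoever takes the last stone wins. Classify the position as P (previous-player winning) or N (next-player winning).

N-position

Bitwise XOR of the heap sizes:
  110  (6)
  101  (5)
  ---
  011  (3)
The nim-sum is 3 ≠ 0, so this is an N-position: the player to move can win.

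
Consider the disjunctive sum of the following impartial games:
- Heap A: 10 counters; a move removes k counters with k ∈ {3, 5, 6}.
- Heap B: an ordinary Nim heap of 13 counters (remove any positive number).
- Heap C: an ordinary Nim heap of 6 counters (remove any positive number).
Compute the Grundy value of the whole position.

Grundy values for heap A (subtraction set {3, 5, 6}):
k:     0  1  2  3  4  5  6  7  8  9 10
g(k):  0  0  0  1  1  1  2  2  2  0  0
So g(10) = 0.
Heap B is a plain Nim heap of size 13, so its Grundy value is 13.
Heap C is a plain Nim heap of size 6, so its Grundy value is 6.
By the Sprague-Grundy theorem, the Grundy value of a sum of independent games is the XOR of the component values.
Combined value = 0 XOR 13 XOR 6 = 11.

11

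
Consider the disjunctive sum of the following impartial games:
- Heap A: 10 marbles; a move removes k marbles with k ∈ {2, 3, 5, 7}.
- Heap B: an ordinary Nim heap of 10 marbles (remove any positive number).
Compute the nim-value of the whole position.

10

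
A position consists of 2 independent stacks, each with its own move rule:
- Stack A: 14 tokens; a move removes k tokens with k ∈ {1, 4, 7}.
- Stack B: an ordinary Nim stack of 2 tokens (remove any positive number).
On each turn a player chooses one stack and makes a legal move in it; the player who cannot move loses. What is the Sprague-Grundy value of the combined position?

3

Build the Grundy sequence for stack A with g(k) = mex{g(k−s) : s ∈ {1, 4, 7}, s ≤ k}:
k:     0  1  2  3  4  5  6  7  8  9 10 11 12 13 14
g(k):  0  1  0  1  2  0  1  2  0  1  0  1  2  0  1
So g(14) = 1.
Stack B is a plain Nim stack of size 2, so its Grundy value is 2.
The value of a disjunctive sum is the nim-sum of the parts.
Combined value = 1 ⊕ 2 = 3.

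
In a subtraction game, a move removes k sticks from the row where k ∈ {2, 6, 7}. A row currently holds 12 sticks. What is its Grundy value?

2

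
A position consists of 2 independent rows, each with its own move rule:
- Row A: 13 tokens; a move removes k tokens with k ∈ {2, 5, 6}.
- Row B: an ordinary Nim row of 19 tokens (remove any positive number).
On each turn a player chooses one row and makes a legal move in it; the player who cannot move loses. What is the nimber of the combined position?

Grundy values for row A (subtraction set {2, 5, 6}):
g(0) = mex{} = 0
g(1) = mex{} = 0
g(2) = mex{0} = 1
g(3) = mex{0} = 1
g(4) = mex{1} = 0
g(5) = mex{0,1} = 2
g(6) = mex{0} = 1
g(7) = mex{0,1,2} = 3
g(8) = mex{1} = 0
g(9) = mex{0,1,3} = 2
g(10) = mex{0,2} = 1
g(11) = mex{1,2} = 0
g(12) = mex{1,3} = 0
g(13) = mex{0,3} = 1
So g(13) = 1.
Row B is a plain Nim row of size 19, so its Grundy value is 19.
By the Sprague-Grundy theorem, the Grundy value of a sum of independent games is the XOR of the component values.
Combined value = 1 ⊕ 19 = 18.

18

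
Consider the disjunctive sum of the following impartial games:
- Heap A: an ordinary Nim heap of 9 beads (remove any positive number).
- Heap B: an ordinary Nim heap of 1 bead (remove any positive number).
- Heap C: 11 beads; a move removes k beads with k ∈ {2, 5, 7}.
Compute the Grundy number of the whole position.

11

Heap A is a plain Nim heap of size 9, so its Grundy value is 9.
Heap B is a plain Nim heap of size 1, so its Grundy value is 1.
Grundy values for heap C (subtraction set {2, 5, 7}):
g(0) = mex{} = 0
g(1) = mex{} = 0
g(2) = mex{0} = 1
g(3) = mex{0} = 1
g(4) = mex{1} = 0
g(5) = mex{0,1} = 2
g(6) = mex{0} = 1
g(7) = mex{0,1,2} = 3
g(8) = mex{0,1} = 2
g(9) = mex{0,1,3} = 2
g(10) = mex{1,2} = 0
g(11) = mex{0,1,2} = 3
So g(11) = 3.
By the Sprague-Grundy theorem, the Grundy value of a sum of independent games is the XOR of the component values.
Combined value = 9 XOR 1 XOR 3 = 11.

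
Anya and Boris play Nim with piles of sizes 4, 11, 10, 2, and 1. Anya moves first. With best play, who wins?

Compute the nim-sum pairwise:
4 ⊕ 11 = 15
15 ⊕ 10 = 5
5 ⊕ 2 = 7
7 ⊕ 1 = 6
The nim-sum is 6 ≠ 0, so this is an N-position: the player to move can win; Anya has a winning move.

Anya wins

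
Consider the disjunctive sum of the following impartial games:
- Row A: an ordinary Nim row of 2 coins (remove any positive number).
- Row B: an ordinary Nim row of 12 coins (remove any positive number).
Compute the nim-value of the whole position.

14

Row A is a plain Nim row of size 2, so its Grundy value is 2.
Row B is a plain Nim row of size 12, so its Grundy value is 12.
By the Sprague-Grundy theorem, the Grundy value of a sum of independent games is the XOR of the component values.
Combined value = 2 XOR 12 = 14.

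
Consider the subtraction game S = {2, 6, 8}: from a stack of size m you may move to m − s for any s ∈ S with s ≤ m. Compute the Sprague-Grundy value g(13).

2

Grundy values for subtraction set {2, 6, 8}:
k:     0  1  2  3  4  5  6  7  8  9 10 11 12 13
g(k):  0  0  1  1  0  0  1  1  2  2  3  3  2  2
So g(13) = 2.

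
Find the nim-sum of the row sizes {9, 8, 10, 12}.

7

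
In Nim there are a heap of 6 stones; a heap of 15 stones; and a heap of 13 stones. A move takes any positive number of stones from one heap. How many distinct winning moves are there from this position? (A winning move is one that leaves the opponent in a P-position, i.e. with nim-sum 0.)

Bitwise XOR of the heap sizes:
  0110  (6)
  1111  (15)
  1101  (13)
  ----
  0100  (4)
The overall nim-sum is X = 4. A heap of size p has a winning move iff p XOR X < p (reduce it to p XOR X).
  6: 6 XOR 4 = 2 < 6 — winning move (to 2).
  15: 15 XOR 4 = 11 < 15 — winning move (to 11).
  13: 13 XOR 4 = 9 < 13 — winning move (to 9).
That gives 3 winning moves.

3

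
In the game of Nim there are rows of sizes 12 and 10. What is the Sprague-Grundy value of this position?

Nim-sum: 12 XOR 10 = 6.

6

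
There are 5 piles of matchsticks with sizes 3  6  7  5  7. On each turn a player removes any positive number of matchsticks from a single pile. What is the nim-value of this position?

0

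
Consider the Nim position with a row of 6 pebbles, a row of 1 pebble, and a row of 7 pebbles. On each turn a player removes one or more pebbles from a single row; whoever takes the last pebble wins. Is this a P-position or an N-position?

In binary:
  110  (6)
  001  (1)
  111  (7)
  ---
  000  (0)
The nim-sum is 0, so this is a P-position: the player to move is in a losing position under optimal play.

P-position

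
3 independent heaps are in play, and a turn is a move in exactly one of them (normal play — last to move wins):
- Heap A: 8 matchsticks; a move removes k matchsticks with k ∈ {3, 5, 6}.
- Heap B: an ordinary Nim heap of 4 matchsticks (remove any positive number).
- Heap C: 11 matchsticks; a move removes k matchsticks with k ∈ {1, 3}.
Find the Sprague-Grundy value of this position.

For heap A, compute g(0), g(1), … with moves {3, 5, 6}:
g(0) = mex{} = 0
g(1) = mex{} = 0
g(2) = mex{} = 0
g(3) = mex{0} = 1
g(4) = mex{0} = 1
g(5) = mex{0} = 1
g(6) = mex{0,1} = 2
g(7) = mex{0,1} = 2
g(8) = mex{0,1} = 2
So g(8) = 2.
Heap B is a plain Nim heap of size 4, so its Grundy value is 4.
Grundy values for heap C (subtraction set {1, 3}):
k:     0  1  2  3  4  5  6  7  8  9 10 11
g(k):  0  1  0  1  0  1  0  1  0  1  0  1
So g(11) = 1.
The value of a disjunctive sum is the nim-sum of the parts.
Combined value = 2 XOR 4 XOR 1 = 7.

7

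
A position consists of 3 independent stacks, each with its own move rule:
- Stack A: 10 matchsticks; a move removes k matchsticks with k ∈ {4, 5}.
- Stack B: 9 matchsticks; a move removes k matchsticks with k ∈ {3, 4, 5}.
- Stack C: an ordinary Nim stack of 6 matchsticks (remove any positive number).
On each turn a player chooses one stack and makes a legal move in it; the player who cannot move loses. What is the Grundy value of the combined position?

6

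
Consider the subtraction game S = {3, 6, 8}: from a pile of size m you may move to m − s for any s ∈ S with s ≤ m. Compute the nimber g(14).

Build the Grundy sequence with g(k) = mex{g(k−s) : s ∈ {3, 6, 8}, s ≤ k}:
g(0) = mex{} = 0
g(1) = mex{} = 0
g(2) = mex{} = 0
g(3) = mex{0} = 1
g(4) = mex{0} = 1
g(5) = mex{0} = 1
g(6) = mex{0,1} = 2
g(7) = mex{0,1} = 2
g(8) = mex{0,1} = 2
g(9) = mex{0,1,2} = 3
g(10) = mex{0,1,2} = 3
g(11) = mex{1,2} = 0
g(12) = mex{1,2,3} = 0
g(13) = mex{1,2,3} = 0
g(14) = mex{0,2} = 1
So g(14) = 1.

1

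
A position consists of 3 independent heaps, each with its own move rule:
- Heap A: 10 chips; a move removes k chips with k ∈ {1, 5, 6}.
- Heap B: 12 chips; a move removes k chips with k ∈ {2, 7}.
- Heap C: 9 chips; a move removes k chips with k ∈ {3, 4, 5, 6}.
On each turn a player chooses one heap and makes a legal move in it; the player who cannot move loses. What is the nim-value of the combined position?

3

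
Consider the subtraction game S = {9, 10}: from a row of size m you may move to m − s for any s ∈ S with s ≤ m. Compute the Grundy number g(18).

Compute g(0), g(1), … for moves {9, 10}:
k:     0  1  2  3  4  5  6  7  8  9 10 11 12 13 14 15 16 17 18
g(k):  0  0  0  0  0  0  0  0  0  1  1  1  1  1  1  1  1  1  2
So g(18) = 2.

2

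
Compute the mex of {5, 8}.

0 is not in the set, so the mex is 0.

0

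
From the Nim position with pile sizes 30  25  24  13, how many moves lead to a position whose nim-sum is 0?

3

Compute the nim-sum pairwise:
30 XOR 25 = 7
7 XOR 24 = 31
31 XOR 13 = 18
The overall nim-sum is X = 18. A pile of size p has a winning move iff p XOR X < p (reduce it to p XOR X).
  30: 30 XOR 18 = 12 < 30 — winning move (to 12).
  25: 25 XOR 18 = 11 < 25 — winning move (to 11).
  24: 24 XOR 18 = 10 < 24 — winning move (to 10).
  13: 13 XOR 18 = 31 ≥ 13 — no move.
That gives 3 winning moves.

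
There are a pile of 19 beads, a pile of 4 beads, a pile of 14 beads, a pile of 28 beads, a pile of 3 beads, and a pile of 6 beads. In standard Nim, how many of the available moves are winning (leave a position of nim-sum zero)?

Compute the nim-sum pairwise:
19 ^ 4 = 23
23 ^ 14 = 25
25 ^ 28 = 5
5 ^ 3 = 6
6 ^ 6 = 0
The nim-sum is already 0, so every move leaves a nonzero nim-sum — there are no winning moves.

0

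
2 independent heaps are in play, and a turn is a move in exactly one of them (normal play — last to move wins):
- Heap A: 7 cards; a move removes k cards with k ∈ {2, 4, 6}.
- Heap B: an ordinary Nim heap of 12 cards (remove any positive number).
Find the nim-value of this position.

Build the Grundy sequence for heap A with g(k) = mex{g(k−s) : s ∈ {2, 4, 6}, s ≤ k}:
k:     0  1  2  3  4  5  6  7
g(k):  0  0  1  1  2  2  3  3
So g(7) = 3.
Heap B is a plain Nim heap of size 12, so its Grundy value is 12.
By the Sprague-Grundy theorem, the Grundy value of a sum of independent games is the XOR of the component values.
Combined value = 3 ⊕ 12 = 15.

15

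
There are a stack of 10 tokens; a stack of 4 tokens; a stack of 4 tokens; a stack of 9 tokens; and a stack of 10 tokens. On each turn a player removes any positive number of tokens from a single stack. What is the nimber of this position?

In binary:
  1010  (10)
  0100  (4)
  0100  (4)
  1001  (9)
  1010  (10)
  ----
  1001  (9)

9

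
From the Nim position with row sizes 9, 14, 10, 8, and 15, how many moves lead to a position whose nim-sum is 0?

5

Bitwise XOR of the heap sizes:
  1001  (9)
  1110  (14)
  1010  (10)
  1000  (8)
  1111  (15)
  ----
  1010  (10)
The overall nim-sum is X = 10. A row of size p has a winning move iff p XOR X < p (reduce it to p XOR X).
  9: 9 XOR 10 = 3 < 9 — winning move (to 3).
  14: 14 XOR 10 = 4 < 14 — winning move (to 4).
  10: 10 XOR 10 = 0 < 10 — winning move (to 0).
  8: 8 XOR 10 = 2 < 8 — winning move (to 2).
  15: 15 XOR 10 = 5 < 15 — winning move (to 5).
That gives 5 winning moves.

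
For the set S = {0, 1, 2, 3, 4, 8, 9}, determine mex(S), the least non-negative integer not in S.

5

The values 0, 1, 2, 3, 4 are all present; 5 is the first non-negative integer missing from the set.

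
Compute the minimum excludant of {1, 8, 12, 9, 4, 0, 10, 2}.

3

The values 0, 1, 2 are all present; 3 is the first non-negative integer missing from the set.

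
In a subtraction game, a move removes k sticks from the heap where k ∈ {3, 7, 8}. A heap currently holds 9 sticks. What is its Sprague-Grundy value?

1

Grundy values for subtraction set {3, 7, 8}:
k:     0  1  2  3  4  5  6  7  8  9
g(k):  0  0  0  1  1  1  0  2  2  1
So g(9) = 1.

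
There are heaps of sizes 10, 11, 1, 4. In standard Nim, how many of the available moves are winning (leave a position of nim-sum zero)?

1

Compute the nim-sum pairwise:
10 ⊕ 11 = 1
1 ⊕ 1 = 0
0 ⊕ 4 = 4
The overall nim-sum is X = 4. A heap of size p has a winning move iff p XOR X < p (reduce it to p XOR X).
  10: 10 XOR 4 = 14 ≥ 10 — no move.
  11: 11 XOR 4 = 15 ≥ 11 — no move.
  1: 1 XOR 4 = 5 ≥ 1 — no move.
  4: 4 XOR 4 = 0 < 4 — winning move (to 0).
That gives 1 winning move.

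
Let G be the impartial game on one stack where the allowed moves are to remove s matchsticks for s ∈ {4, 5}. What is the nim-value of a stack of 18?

Build the Grundy sequence with g(k) = mex{g(k−s) : s ∈ {4, 5}, s ≤ k}:
k:     0  1  2  3  4  5  6  7  8  9 10 11 12 13 14 15 16 17 18
g(k):  0  0  0  0  1  1  1  1  2  0  0  0  0  1  1  1  1  2  0
So g(18) = 0.

0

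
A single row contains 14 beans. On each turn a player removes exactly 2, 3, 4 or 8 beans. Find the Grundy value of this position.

Grundy values for subtraction set {2, 3, 4, 8}:
g(0) = mex{} = 0
g(1) = mex{} = 0
g(2) = mex{0} = 1
g(3) = mex{0} = 1
g(4) = mex{0,1} = 2
g(5) = mex{0,1} = 2
g(6) = mex{1,2} = 0
g(7) = mex{1,2} = 0
g(8) = mex{0,2} = 1
g(9) = mex{0,2} = 1
g(10) = mex{0,1} = 2
g(11) = mex{0,1} = 2
g(12) = mex{1,2} = 0
g(13) = mex{1,2} = 0
g(14) = mex{0,2} = 1
So g(14) = 1.

1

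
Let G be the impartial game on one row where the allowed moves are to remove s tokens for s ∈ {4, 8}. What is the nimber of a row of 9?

2

Compute g(0), g(1), … for moves {4, 8}:
k:     0  1  2  3  4  5  6  7  8  9
g(k):  0  0  0  0  1  1  1  1  2  2
So g(9) = 2.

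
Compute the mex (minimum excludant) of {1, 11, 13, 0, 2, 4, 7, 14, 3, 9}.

The values 0, 1, 2, 3, 4 are all present; 5 is the first non-negative integer missing from the set.

5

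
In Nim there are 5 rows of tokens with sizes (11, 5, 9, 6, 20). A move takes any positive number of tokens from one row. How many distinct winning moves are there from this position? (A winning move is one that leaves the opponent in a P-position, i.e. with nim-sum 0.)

1

Nim-sum: 11 ⊕ 5 ⊕ 9 ⊕ 6 ⊕ 20 = 21.
The overall nim-sum is X = 21. A row of size p has a winning move iff p XOR X < p (reduce it to p XOR X).
  11: 11 XOR 21 = 30 ≥ 11 — no move.
  5: 5 XOR 21 = 16 ≥ 5 — no move.
  9: 9 XOR 21 = 28 ≥ 9 — no move.
  6: 6 XOR 21 = 19 ≥ 6 — no move.
  20: 20 XOR 21 = 1 < 20 — winning move (to 1).
That gives 1 winning move.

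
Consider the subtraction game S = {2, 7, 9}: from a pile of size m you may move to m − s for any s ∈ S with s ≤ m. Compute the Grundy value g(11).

Build the Grundy sequence with g(k) = mex{g(k−s) : s ∈ {2, 7, 9}, s ≤ k}:
g(0) = mex{} = 0
g(1) = mex{} = 0
g(2) = mex{0} = 1
g(3) = mex{0} = 1
g(4) = mex{1} = 0
g(5) = mex{1} = 0
g(6) = mex{0} = 1
g(7) = mex{0} = 1
g(8) = mex{0,1} = 2
g(9) = mex{0,1} = 2
g(10) = mex{0,1,2} = 3
g(11) = mex{0,1,2} = 3
So g(11) = 3.

3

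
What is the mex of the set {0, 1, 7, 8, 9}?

The values 0, 1 are all present; 2 is the first non-negative integer missing from the set.

2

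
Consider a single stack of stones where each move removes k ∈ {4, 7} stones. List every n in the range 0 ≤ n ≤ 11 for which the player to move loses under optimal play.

0, 1, 2, 3, 11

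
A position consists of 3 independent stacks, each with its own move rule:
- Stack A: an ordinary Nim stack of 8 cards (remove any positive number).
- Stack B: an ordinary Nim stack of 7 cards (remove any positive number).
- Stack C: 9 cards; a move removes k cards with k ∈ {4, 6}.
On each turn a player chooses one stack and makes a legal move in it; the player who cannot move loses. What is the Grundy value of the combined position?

13

Stack A is a plain Nim stack of size 8, so its Grundy value is 8.
Stack B is a plain Nim stack of size 7, so its Grundy value is 7.
Grundy values for stack C (subtraction set {4, 6}):
k:     0  1  2  3  4  5  6  7  8  9
g(k):  0  0  0  0  1  1  1  1  2  2
So g(9) = 2.
By the Sprague-Grundy theorem, the Grundy value of a sum of independent games is the XOR of the component values.
Combined value = 8 XOR 7 XOR 2 = 13.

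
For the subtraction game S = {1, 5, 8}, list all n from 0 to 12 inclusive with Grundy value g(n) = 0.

Compute g(0), g(1), … for moves {1, 5, 8}:
g(0) = mex{} = 0
g(1) = mex{0} = 1
g(2) = mex{1} = 0
g(3) = mex{0} = 1
g(4) = mex{1} = 0
g(5) = mex{0} = 1
g(6) = mex{1} = 0
g(7) = mex{0} = 1
g(8) = mex{0,1} = 2
g(9) = mex{0,1,2} = 3
g(10) = mex{0,1,3} = 2
g(11) = mex{0,1,2} = 3
g(12) = mex{0,1,3} = 2
The P-positions (g = 0) in 0..12 are 0, 2, 4, 6.

0, 2, 4, 6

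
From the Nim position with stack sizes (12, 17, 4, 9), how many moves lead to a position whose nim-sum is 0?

1

Nim-sum: 12 ^ 17 ^ 4 ^ 9 = 16.
The overall nim-sum is X = 16. A stack of size p has a winning move iff p XOR X < p (reduce it to p XOR X).
  12: 12 XOR 16 = 28 ≥ 12 — no move.
  17: 17 XOR 16 = 1 < 17 — winning move (to 1).
  4: 4 XOR 16 = 20 ≥ 4 — no move.
  9: 9 XOR 16 = 25 ≥ 9 — no move.
That gives 1 winning move.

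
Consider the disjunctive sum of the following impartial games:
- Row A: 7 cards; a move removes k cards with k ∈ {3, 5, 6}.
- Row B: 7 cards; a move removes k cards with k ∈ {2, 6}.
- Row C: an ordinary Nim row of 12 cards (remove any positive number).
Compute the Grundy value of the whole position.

15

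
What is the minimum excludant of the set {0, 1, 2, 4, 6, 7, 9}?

The values 0, 1, 2 are all present; 3 is the first non-negative integer missing from the set.

3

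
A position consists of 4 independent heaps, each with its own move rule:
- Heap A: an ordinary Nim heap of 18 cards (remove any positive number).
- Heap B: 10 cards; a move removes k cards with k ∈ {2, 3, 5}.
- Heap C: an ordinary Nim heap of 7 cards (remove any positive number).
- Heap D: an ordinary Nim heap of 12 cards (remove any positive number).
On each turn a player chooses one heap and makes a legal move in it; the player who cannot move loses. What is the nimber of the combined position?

Heap A is a plain Nim heap of size 18, so its Grundy value is 18.
For heap B, compute g(0), g(1), … with moves {2, 3, 5}:
k:     0  1  2  3  4  5  6  7  8  9 10
g(k):  0  0  1  1  2  2  3  0  0  1  1
So g(10) = 1.
Heap C is a plain Nim heap of size 7, so its Grundy value is 7.
Heap D is a plain Nim heap of size 12, so its Grundy value is 12.
The value of a disjunctive sum is the nim-sum of the parts.
Combined value = 18 XOR 1 XOR 7 XOR 12 = 24.

24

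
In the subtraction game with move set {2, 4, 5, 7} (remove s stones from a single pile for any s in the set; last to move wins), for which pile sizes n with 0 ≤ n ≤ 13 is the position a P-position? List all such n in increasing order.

Grundy values for subtraction set {2, 4, 5, 7}:
g(0) = mex{} = 0
g(1) = mex{} = 0
g(2) = mex{0} = 1
g(3) = mex{0} = 1
g(4) = mex{0,1} = 2
g(5) = mex{0,1} = 2
g(6) = mex{0,1,2} = 3
g(7) = mex{0,1,2} = 3
g(8) = mex{0,1,2,3} = 4
g(9) = mex{1,2,3} = 0
g(10) = mex{1,2,3,4} = 0
g(11) = mex{0,2,3} = 1
g(12) = mex{0,2,3,4} = 1
g(13) = mex{0,1,3,4} = 2
The P-positions (g = 0) in 0..13 are 0, 1, 9, 10.

0, 1, 9, 10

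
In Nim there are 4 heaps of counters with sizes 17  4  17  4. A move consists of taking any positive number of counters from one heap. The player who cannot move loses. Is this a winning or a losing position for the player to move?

Losing position

Nim-sum: 17 ⊕ 4 ⊕ 17 ⊕ 4 = 0.
The nim-sum is 0, so this is a P-position: the player to move is in a losing position under optimal play.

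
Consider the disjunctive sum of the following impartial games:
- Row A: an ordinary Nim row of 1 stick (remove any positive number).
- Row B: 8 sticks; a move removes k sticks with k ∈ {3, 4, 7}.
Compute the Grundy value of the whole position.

3

Row A is a plain Nim row of size 1, so its Grundy value is 1.
Grundy values for row B (subtraction set {3, 4, 7}):
g(0) = mex{} = 0
g(1) = mex{} = 0
g(2) = mex{} = 0
g(3) = mex{0} = 1
g(4) = mex{0} = 1
g(5) = mex{0} = 1
g(6) = mex{0,1} = 2
g(7) = mex{0,1} = 2
g(8) = mex{0,1} = 2
So g(8) = 2.
By the Sprague-Grundy theorem, the Grundy value of a sum of independent games is the XOR of the component values.
Combined value = 1 XOR 2 = 3.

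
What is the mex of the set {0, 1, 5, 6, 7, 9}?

The values 0, 1 are all present; 2 is the first non-negative integer missing from the set.

2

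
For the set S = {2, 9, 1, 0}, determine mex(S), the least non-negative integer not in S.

3

The values 0, 1, 2 are all present; 3 is the first non-negative integer missing from the set.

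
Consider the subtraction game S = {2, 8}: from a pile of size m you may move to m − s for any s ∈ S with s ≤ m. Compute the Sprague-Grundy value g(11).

0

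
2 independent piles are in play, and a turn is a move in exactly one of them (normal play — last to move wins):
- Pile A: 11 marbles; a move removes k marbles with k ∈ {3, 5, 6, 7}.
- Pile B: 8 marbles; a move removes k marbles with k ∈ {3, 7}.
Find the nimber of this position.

For pile A, compute g(0), g(1), … with moves {3, 5, 6, 7}:
g(0) = mex{} = 0
g(1) = mex{} = 0
g(2) = mex{} = 0
g(3) = mex{0} = 1
g(4) = mex{0} = 1
g(5) = mex{0} = 1
g(6) = mex{0,1} = 2
g(7) = mex{0,1} = 2
g(8) = mex{0,1} = 2
g(9) = mex{0,1,2} = 3
g(10) = mex{1,2} = 0
g(11) = mex{1,2} = 0
So g(11) = 0.
For pile B, compute g(0), g(1), … with moves {3, 7}:
k:     0  1  2  3  4  5  6  7  8
g(k):  0  0  0  1  1  1  0  2  2
So g(8) = 2.
The value of a disjunctive sum is the nim-sum of the parts.
Combined value = 0 ⊕ 2 = 2.

2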